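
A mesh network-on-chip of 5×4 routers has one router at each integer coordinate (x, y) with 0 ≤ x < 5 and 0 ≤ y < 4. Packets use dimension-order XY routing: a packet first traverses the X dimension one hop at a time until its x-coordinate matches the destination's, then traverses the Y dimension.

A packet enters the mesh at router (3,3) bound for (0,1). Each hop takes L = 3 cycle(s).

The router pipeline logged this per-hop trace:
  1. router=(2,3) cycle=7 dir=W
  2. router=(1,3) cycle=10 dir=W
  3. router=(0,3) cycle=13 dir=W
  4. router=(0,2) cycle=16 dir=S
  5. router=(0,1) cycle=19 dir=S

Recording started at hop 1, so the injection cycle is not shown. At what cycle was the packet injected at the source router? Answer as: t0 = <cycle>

Hop 1 reached at cycle 7; hop k is at t0 + k·L.
t0 = cyc[1] − L = 7 − 3 = 4.

t0 = 4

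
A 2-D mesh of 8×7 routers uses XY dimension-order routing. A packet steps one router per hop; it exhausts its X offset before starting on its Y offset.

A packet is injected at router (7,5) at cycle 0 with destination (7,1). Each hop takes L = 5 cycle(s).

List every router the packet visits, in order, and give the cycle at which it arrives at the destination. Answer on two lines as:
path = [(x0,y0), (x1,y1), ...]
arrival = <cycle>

[0] x=7 y=5 t=0
[1] x=7 y=4 t=5 →S
[2] x=7 y=3 t=10 →S
[3] x=7 y=2 t=15 →S
[4] x=7 y=1 t=20 →S

path = [(7,5), (7,4), (7,3), (7,2), (7,1)]
arrival = 20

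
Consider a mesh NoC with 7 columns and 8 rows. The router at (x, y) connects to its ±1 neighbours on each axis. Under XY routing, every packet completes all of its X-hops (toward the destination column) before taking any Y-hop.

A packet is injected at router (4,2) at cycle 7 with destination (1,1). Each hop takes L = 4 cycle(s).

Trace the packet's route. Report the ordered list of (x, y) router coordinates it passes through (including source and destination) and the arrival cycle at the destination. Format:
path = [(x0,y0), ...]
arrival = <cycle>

#0 — 4,2 | c7
#1 — 3,2 | c11 | W
#2 — 2,2 | c15 | W
#3 — 1,2 | c19 | W
#4 — 1,1 | c23 | S

path = [(4,2), (3,2), (2,2), (1,2), (1,1)]
arrival = 23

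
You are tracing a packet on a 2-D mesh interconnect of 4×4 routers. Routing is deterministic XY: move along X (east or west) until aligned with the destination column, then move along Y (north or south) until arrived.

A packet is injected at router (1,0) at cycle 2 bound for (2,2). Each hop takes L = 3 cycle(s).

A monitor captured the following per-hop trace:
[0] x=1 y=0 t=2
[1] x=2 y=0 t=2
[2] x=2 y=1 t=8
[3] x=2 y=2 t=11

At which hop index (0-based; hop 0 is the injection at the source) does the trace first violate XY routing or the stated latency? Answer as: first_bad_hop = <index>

[1] (+1,+0) / 0c ⇒ BAD: Δcyc=0≠L

first_bad_hop = 1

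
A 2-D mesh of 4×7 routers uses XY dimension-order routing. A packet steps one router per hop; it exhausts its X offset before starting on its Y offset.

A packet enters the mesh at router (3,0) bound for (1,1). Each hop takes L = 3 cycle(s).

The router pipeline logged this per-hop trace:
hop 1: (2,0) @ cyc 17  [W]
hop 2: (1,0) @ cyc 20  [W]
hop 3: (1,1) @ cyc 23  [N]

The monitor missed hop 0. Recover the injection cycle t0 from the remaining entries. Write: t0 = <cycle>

t0 = 14

Hop 1 reached at cycle 17; hop k is at t0 + k·L.
t0 = cyc[1] − L = 17 − 3 = 14.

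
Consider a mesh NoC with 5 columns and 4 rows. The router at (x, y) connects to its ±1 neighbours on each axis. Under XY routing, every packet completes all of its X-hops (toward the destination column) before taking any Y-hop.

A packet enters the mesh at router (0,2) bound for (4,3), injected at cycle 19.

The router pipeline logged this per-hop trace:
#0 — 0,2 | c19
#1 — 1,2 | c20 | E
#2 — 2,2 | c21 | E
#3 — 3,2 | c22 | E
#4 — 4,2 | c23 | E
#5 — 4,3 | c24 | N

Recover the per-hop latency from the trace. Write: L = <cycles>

cyc[1] − cyc[0] = 20 − 19 = 1.
One hop costs L cycles, so L = 1.

L = 1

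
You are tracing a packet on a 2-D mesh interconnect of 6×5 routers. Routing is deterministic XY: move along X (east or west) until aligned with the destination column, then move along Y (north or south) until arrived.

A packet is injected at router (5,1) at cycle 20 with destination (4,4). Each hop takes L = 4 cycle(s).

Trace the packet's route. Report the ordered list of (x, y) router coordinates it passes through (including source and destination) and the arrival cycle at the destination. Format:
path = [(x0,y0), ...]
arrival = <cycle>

#0 — 5,1 | c20
#1 — 4,1 | c24 | W
#2 — 4,2 | c28 | N
#3 — 4,3 | c32 | N
#4 — 4,4 | c36 | N

path = [(5,1), (4,1), (4,2), (4,3), (4,4)]
arrival = 36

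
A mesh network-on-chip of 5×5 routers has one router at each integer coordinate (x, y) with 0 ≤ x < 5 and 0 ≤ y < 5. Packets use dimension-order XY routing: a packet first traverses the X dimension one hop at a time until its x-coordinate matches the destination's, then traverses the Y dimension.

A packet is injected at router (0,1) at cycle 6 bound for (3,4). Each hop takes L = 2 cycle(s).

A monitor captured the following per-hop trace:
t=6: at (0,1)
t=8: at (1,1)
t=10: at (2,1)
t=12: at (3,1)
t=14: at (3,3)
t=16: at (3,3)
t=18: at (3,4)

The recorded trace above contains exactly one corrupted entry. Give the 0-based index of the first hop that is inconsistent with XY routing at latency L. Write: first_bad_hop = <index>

check 1→ d=(1,0) cyc+2: ok
check 2→ d=(1,0) cyc+2: ok
check 3→ d=(1,0) cyc+2: ok
check 4→ d=(0,2) cyc+2: BAD: non-unit step

first_bad_hop = 4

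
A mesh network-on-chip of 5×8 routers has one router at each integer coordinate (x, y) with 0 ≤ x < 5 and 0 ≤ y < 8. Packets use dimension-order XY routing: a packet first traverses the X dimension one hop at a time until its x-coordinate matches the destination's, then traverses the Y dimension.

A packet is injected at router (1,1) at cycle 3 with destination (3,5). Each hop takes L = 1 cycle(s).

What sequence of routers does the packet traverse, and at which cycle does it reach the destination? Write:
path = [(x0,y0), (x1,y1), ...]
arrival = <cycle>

[0] x=1 y=1 t=3
[1] x=2 y=1 t=4 →E
[2] x=3 y=1 t=5 →E
[3] x=3 y=2 t=6 →N
[4] x=3 y=3 t=7 →N
[5] x=3 y=4 t=8 →N
[6] x=3 y=5 t=9 →N

path = [(1,1), (2,1), (3,1), (3,2), (3,3), (3,4), (3,5)]
arrival = 9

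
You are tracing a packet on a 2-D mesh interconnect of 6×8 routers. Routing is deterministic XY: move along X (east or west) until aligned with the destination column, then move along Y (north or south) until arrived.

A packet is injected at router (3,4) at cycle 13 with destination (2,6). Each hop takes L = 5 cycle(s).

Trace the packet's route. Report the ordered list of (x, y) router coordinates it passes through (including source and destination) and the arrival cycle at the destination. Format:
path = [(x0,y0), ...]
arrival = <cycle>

path = [(3,4), (2,4), (2,5), (2,6)]
arrival = 28

  0. router=(3,4) cycle=13 (inject)
  1. router=(2,4) cycle=18 dir=W
  2. router=(2,5) cycle=23 dir=N
  3. router=(2,6) cycle=28 dir=N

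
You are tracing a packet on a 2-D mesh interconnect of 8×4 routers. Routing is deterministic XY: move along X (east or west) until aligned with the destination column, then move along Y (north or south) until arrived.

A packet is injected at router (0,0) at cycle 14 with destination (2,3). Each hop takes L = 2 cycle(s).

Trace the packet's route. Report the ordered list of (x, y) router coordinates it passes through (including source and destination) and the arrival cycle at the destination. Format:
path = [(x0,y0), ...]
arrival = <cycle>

hop 0: (0,0) @ cyc 14
hop 1: (1,0) @ cyc 16  [E]
hop 2: (2,0) @ cyc 18  [E]
hop 3: (2,1) @ cyc 20  [N]
hop 4: (2,2) @ cyc 22  [N]
hop 5: (2,3) @ cyc 24  [N]

path = [(0,0), (1,0), (2,0), (2,1), (2,2), (2,3)]
arrival = 24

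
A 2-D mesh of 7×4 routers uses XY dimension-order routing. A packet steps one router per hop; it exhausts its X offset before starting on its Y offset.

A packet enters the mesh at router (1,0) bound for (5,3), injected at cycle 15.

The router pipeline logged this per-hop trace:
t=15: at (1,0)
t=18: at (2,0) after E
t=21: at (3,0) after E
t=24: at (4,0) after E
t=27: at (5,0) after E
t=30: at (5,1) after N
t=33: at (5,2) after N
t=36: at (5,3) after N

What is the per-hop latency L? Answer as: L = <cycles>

L = 3

cyc[1] − cyc[0] = 18 − 15 = 3.
Per-hop latency L = Δcyc = 3.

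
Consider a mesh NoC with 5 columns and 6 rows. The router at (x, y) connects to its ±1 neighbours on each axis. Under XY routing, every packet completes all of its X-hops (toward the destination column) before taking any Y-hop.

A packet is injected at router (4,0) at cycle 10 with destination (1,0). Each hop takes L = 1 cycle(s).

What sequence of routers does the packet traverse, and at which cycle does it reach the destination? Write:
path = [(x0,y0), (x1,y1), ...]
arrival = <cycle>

path = [(4,0), (3,0), (2,0), (1,0)]
arrival = 13

hop 0: (4,0) @ cyc 10
hop 1: (3,0) @ cyc 11  [W]
hop 2: (2,0) @ cyc 12  [W]
hop 3: (1,0) @ cyc 13  [W]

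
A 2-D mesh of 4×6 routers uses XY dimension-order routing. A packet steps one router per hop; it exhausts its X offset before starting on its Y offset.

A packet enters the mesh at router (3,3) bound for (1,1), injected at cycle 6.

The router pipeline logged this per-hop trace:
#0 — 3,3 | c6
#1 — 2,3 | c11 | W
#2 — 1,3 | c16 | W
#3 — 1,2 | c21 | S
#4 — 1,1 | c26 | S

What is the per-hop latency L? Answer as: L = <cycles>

L = 5

cyc[1] − cyc[0] = 11 − 6 = 5.
Each hop adds L, hence L = 5.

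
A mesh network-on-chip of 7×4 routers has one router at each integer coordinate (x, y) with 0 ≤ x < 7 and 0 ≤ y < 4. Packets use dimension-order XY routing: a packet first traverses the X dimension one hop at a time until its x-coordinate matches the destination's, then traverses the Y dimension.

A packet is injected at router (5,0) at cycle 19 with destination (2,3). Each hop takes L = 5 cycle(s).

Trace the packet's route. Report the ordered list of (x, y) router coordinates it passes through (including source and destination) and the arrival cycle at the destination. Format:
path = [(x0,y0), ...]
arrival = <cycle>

path = [(5,0), (4,0), (3,0), (2,0), (2,1), (2,2), (2,3)]
arrival = 49

hop 0: (5,0) @ cyc 19
hop 1: (4,0) @ cyc 24  [W]
hop 2: (3,0) @ cyc 29  [W]
hop 3: (2,0) @ cyc 34  [W]
hop 4: (2,1) @ cyc 39  [N]
hop 5: (2,2) @ cyc 44  [N]
hop 6: (2,3) @ cyc 49  [N]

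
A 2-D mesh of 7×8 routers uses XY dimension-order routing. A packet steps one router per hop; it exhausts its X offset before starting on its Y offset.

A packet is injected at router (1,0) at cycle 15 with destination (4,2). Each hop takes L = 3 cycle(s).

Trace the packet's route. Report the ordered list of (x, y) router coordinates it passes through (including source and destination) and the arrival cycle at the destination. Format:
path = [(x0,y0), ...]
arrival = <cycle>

src (1,0)  cyc=15
E→(2,0)  cyc=18
E→(3,0)  cyc=21
E→(4,0)  cyc=24
N→(4,1)  cyc=27
N→(4,2)  cyc=30

path = [(1,0), (2,0), (3,0), (4,0), (4,1), (4,2)]
arrival = 30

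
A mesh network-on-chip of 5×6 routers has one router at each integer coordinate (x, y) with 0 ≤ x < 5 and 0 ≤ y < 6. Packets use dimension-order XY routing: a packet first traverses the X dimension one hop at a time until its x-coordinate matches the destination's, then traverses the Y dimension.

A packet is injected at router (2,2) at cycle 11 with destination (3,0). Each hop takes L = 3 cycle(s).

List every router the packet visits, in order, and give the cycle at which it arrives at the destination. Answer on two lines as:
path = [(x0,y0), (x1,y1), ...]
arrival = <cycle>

path = [(2,2), (3,2), (3,1), (3,0)]
arrival = 20

[0] x=2 y=2 t=11
[1] x=3 y=2 t=14 →E
[2] x=3 y=1 t=17 →S
[3] x=3 y=0 t=20 →S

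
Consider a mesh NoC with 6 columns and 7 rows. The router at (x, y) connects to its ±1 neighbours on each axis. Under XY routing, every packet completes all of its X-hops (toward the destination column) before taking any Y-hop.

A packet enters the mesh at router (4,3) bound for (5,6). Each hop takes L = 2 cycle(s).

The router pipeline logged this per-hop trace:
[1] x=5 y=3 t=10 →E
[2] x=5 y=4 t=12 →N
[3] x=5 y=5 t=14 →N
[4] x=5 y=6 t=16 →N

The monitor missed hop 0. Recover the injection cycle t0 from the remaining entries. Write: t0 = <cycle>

The first recorded entry is hop 1 at cycle 10.
So t0 = 10 − 1·2 = 8.

t0 = 8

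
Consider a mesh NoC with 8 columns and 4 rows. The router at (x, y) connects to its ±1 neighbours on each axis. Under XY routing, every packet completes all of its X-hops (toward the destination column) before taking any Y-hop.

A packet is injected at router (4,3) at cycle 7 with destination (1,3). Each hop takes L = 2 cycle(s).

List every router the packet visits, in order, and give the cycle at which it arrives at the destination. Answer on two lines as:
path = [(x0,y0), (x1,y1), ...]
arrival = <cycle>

  0. router=(4,3) cycle=7 (inject)
  1. router=(3,3) cycle=9 dir=W
  2. router=(2,3) cycle=11 dir=W
  3. router=(1,3) cycle=13 dir=W

path = [(4,3), (3,3), (2,3), (1,3)]
arrival = 13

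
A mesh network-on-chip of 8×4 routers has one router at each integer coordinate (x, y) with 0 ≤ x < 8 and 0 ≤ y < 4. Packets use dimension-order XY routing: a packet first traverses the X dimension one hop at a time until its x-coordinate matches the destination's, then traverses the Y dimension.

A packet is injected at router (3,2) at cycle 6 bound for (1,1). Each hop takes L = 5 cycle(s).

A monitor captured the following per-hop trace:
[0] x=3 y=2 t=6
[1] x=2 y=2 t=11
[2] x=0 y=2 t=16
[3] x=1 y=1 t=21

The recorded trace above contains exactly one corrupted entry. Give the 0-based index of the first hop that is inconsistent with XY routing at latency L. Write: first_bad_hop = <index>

  1: Δx=-1 Δy=+0 Δt=5 [ok]
  2: Δx=-2 Δy=+0 Δt=5 [BAD: non-unit step]

first_bad_hop = 2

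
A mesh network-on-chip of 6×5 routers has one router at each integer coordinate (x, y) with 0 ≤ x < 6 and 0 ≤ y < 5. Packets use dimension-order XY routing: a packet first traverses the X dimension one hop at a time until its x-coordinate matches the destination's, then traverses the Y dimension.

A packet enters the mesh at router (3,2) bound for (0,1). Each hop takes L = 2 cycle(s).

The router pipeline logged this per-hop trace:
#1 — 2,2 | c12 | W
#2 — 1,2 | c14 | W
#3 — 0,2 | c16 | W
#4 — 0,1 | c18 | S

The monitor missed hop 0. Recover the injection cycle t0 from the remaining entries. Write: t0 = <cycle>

cyc[1] = 12 and cyc[k] = t0 + k·L for every k.
Subtract one hop: t0 = 12 − 2 = 10.

t0 = 10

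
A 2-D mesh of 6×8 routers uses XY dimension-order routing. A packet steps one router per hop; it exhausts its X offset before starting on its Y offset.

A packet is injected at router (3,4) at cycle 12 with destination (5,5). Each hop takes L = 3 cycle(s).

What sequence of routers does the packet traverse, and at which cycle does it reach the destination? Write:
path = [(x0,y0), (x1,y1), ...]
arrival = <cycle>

t=12: at (3,4)
t=15: at (4,4) after E
t=18: at (5,4) after E
t=21: at (5,5) after N

path = [(3,4), (4,4), (5,4), (5,5)]
arrival = 21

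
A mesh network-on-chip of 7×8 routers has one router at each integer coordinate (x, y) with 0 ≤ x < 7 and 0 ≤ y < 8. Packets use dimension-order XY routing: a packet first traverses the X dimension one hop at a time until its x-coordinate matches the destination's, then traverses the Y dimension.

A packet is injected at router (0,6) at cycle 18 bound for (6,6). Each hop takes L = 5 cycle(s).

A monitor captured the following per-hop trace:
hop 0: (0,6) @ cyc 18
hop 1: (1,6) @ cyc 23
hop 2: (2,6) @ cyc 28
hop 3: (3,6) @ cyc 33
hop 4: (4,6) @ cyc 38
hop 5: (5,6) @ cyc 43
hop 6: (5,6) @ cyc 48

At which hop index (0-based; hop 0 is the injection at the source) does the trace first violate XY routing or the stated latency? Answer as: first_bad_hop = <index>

first_bad_hop = 6

check 1→ d=(1,0) cyc+5: ok
check 2→ d=(1,0) cyc+5: ok
check 3→ d=(1,0) cyc+5: ok
check 4→ d=(1,0) cyc+5: ok
check 5→ d=(1,0) cyc+5: ok
check 6→ d=(0,0) cyc+5: BAD: non-unit step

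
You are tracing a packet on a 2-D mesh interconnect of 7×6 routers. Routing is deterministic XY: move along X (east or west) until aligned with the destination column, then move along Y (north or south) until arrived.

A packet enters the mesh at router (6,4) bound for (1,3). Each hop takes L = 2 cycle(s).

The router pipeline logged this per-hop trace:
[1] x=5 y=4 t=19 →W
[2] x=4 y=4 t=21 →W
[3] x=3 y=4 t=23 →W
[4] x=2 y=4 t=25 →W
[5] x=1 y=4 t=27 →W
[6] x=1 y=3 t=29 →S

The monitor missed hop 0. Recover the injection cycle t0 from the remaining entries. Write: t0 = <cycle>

Hop 1 reached at cycle 19; hop k is at t0 + k·L.
t0 = cyc[1] − L = 19 − 2 = 17.

t0 = 17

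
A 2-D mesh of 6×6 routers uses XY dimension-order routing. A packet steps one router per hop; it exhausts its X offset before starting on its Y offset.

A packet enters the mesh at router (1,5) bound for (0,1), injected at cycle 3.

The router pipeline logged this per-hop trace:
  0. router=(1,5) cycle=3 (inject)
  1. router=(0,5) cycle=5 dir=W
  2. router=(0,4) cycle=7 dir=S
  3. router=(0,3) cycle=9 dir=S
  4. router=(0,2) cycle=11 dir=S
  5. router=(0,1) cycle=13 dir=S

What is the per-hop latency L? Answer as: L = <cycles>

cyc[1] − cyc[0] = 5 − 3 = 2.
Each hop adds L, hence L = 2.

L = 2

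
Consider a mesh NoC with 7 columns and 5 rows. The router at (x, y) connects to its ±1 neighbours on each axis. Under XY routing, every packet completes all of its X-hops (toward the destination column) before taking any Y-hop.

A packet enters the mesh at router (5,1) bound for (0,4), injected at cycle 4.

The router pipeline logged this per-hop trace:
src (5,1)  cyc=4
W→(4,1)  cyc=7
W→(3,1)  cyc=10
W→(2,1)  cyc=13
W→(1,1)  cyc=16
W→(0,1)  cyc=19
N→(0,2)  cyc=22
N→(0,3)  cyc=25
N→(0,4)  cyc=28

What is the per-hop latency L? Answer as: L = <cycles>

L = 3

Between hops 0 and 1 the cycle counter advances 7 − 4 = 3.
That increment is L by definition: L = 3.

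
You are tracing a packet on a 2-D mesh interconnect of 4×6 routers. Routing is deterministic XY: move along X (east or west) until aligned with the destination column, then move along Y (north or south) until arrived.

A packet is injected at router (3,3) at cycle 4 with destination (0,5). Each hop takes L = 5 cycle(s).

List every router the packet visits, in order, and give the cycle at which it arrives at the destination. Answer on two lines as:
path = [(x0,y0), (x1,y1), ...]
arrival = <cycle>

  0. router=(3,3) cycle=4 (inject)
  1. router=(2,3) cycle=9 dir=W
  2. router=(1,3) cycle=14 dir=W
  3. router=(0,3) cycle=19 dir=W
  4. router=(0,4) cycle=24 dir=N
  5. router=(0,5) cycle=29 dir=N

path = [(3,3), (2,3), (1,3), (0,3), (0,4), (0,5)]
arrival = 29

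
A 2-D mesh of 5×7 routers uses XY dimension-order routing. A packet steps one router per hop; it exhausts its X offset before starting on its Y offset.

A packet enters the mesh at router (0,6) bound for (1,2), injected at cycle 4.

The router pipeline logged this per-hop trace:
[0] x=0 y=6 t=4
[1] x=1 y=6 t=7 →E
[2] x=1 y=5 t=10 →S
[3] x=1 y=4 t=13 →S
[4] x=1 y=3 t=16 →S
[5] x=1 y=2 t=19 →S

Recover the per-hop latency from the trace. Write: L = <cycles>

From hop 0 (4) to hop 1 (7): +3 cycles.
That increment is L by definition: L = 3.

L = 3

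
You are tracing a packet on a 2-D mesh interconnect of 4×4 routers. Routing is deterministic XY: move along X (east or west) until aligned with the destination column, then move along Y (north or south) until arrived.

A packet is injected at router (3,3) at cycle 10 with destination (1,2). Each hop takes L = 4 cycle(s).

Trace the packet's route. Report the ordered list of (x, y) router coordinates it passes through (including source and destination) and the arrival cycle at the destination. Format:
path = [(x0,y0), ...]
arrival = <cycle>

path = [(3,3), (2,3), (1,3), (1,2)]
arrival = 22

#0 — 3,3 | c10
#1 — 2,3 | c14 | W
#2 — 1,3 | c18 | W
#3 — 1,2 | c22 | S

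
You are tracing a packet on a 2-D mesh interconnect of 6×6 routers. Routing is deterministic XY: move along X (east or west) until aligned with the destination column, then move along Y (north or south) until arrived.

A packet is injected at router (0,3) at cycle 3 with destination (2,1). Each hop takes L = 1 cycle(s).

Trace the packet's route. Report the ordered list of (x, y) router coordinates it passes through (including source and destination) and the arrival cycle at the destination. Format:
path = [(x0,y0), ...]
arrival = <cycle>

path = [(0,3), (1,3), (2,3), (2,2), (2,1)]
arrival = 7

hop 0: (0,3) @ cyc 3
hop 1: (1,3) @ cyc 4  [E]
hop 2: (2,3) @ cyc 5  [E]
hop 3: (2,2) @ cyc 6  [S]
hop 4: (2,1) @ cyc 7  [S]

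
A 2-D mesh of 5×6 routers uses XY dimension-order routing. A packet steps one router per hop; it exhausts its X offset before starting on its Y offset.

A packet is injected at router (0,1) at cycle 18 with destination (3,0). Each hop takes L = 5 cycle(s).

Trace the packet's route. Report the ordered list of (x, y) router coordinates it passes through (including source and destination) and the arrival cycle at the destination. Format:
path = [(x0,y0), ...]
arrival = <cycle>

path = [(0,1), (1,1), (2,1), (3,1), (3,0)]
arrival = 38

  0. router=(0,1) cycle=18 (inject)
  1. router=(1,1) cycle=23 dir=E
  2. router=(2,1) cycle=28 dir=E
  3. router=(3,1) cycle=33 dir=E
  4. router=(3,0) cycle=38 dir=S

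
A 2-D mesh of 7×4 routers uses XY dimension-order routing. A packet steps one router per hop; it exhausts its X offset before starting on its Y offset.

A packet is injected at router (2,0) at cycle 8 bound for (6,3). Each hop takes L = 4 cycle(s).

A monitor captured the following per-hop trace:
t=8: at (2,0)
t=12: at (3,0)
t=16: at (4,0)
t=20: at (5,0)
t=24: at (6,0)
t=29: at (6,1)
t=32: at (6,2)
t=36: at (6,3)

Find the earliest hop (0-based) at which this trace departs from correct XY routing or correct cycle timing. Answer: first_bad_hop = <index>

first_bad_hop = 5

check 1→ d=(1,0) cyc+4: ok
check 2→ d=(1,0) cyc+4: ok
check 3→ d=(1,0) cyc+4: ok
check 4→ d=(1,0) cyc+4: ok
check 5→ d=(0,1) cyc+5: BAD: Δcyc=5≠L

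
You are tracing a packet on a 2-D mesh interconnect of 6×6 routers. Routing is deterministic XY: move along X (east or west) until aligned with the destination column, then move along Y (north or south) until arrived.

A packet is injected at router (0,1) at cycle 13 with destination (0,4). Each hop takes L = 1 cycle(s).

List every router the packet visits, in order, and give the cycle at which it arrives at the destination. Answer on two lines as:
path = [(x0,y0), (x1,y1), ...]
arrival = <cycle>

path = [(0,1), (0,2), (0,3), (0,4)]
arrival = 16

t=13: at (0,1)
t=14: at (0,2) after N
t=15: at (0,3) after N
t=16: at (0,4) after N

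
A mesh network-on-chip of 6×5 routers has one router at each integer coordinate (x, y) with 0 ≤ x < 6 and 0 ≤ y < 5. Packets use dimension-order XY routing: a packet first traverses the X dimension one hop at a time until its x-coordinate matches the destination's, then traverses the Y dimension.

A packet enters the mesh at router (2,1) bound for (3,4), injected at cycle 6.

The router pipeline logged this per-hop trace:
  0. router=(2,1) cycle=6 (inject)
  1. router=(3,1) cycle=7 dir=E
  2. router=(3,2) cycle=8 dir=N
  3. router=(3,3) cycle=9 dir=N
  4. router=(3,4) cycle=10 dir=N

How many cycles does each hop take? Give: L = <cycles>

cyc[1] − cyc[0] = 7 − 6 = 1.
That increment is L by definition: L = 1.

L = 1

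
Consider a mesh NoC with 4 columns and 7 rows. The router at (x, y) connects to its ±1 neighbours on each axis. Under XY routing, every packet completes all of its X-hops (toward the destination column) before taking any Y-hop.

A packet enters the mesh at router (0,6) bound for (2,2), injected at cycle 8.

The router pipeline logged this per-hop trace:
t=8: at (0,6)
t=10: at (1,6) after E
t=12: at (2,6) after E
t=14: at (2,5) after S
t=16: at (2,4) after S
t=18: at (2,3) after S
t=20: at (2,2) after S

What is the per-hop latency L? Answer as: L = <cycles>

L = 2

Between hops 0 and 1 the cycle counter advances 10 − 8 = 2.
One hop costs L cycles, so L = 2.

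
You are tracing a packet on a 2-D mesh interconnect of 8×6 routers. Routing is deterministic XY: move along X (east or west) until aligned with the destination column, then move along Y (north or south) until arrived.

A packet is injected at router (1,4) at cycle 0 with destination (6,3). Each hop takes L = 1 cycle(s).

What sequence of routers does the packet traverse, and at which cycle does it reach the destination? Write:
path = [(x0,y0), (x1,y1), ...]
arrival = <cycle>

  0. router=(1,4) cycle=0 (inject)
  1. router=(2,4) cycle=1 dir=E
  2. router=(3,4) cycle=2 dir=E
  3. router=(4,4) cycle=3 dir=E
  4. router=(5,4) cycle=4 dir=E
  5. router=(6,4) cycle=5 dir=E
  6. router=(6,3) cycle=6 dir=S

path = [(1,4), (2,4), (3,4), (4,4), (5,4), (6,4), (6,3)]
arrival = 6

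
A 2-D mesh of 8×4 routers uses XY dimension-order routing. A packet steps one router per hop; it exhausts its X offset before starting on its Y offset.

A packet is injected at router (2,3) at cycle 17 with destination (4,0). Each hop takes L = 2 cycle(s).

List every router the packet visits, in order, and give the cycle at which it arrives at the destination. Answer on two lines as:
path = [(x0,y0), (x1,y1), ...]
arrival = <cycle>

  0. router=(2,3) cycle=17 (inject)
  1. router=(3,3) cycle=19 dir=E
  2. router=(4,3) cycle=21 dir=E
  3. router=(4,2) cycle=23 dir=S
  4. router=(4,1) cycle=25 dir=S
  5. router=(4,0) cycle=27 dir=S

path = [(2,3), (3,3), (4,3), (4,2), (4,1), (4,0)]
arrival = 27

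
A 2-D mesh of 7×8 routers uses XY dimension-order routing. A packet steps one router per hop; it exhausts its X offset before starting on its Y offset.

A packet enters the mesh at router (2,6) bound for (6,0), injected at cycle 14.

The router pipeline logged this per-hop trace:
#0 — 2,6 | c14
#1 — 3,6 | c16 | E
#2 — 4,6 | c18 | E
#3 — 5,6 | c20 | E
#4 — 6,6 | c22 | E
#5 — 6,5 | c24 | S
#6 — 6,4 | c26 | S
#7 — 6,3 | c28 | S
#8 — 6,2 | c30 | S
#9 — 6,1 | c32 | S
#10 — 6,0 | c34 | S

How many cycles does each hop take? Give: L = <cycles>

From hop 0 (14) to hop 1 (16): +2 cycles.
Per-hop latency L = Δcyc = 2.

L = 2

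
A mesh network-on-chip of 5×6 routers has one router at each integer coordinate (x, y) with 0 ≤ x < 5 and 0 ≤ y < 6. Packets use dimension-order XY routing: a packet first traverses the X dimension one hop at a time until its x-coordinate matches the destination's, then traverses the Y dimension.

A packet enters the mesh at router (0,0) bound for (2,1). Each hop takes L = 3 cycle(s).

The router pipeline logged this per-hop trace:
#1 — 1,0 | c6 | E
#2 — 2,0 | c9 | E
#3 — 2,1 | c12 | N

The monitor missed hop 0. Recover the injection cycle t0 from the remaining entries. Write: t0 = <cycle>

cyc[1] = 6 and cyc[k] = t0 + k·L for every k.
Subtract one hop: t0 = 6 − 3 = 3.

t0 = 3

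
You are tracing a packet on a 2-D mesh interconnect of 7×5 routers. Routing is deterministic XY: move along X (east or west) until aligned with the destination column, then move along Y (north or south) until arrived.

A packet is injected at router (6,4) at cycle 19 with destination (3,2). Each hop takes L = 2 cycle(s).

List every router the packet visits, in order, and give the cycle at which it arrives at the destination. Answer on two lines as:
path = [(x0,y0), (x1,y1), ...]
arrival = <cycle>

[0] x=6 y=4 t=19
[1] x=5 y=4 t=21 →W
[2] x=4 y=4 t=23 →W
[3] x=3 y=4 t=25 →W
[4] x=3 y=3 t=27 →S
[5] x=3 y=2 t=29 →S

path = [(6,4), (5,4), (4,4), (3,4), (3,3), (3,2)]
arrival = 29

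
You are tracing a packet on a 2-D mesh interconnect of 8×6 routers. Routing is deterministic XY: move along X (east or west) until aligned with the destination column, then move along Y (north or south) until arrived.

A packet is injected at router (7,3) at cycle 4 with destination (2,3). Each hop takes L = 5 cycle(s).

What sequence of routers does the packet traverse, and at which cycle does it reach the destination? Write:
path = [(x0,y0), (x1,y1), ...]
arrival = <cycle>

path = [(7,3), (6,3), (5,3), (4,3), (3,3), (2,3)]
arrival = 29

hop 0: (7,3) @ cyc 4
hop 1: (6,3) @ cyc 9  [W]
hop 2: (5,3) @ cyc 14  [W]
hop 3: (4,3) @ cyc 19  [W]
hop 4: (3,3) @ cyc 24  [W]
hop 5: (2,3) @ cyc 29  [W]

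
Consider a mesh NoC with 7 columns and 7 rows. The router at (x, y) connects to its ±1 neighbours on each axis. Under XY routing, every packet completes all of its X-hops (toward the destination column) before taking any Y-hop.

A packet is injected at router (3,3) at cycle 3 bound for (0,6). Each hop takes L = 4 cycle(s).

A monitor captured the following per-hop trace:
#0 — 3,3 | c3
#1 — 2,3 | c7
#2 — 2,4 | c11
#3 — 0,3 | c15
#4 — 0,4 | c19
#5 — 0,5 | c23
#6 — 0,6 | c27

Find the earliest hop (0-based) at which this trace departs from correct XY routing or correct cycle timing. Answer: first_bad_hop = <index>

first_bad_hop = 2

check 1→ d=(-1,0) cyc+4: ok
check 2→ d=(0,1) cyc+4: BAD: Y-move but x=2≠0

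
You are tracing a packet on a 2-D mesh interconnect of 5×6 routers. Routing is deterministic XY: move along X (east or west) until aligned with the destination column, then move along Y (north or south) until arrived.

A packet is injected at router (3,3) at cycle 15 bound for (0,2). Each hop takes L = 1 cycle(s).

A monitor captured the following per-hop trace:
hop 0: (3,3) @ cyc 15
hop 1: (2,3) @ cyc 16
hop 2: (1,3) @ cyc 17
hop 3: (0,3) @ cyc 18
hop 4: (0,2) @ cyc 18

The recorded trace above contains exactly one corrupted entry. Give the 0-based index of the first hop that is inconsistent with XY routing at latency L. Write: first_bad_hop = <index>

first_bad_hop = 4

  1: Δx=-1 Δy=+0 Δt=1 [ok]
  2: Δx=-1 Δy=+0 Δt=1 [ok]
  3: Δx=-1 Δy=+0 Δt=1 [ok]
  4: Δx=+0 Δy=-1 Δt=0 [BAD: Δcyc=0≠L]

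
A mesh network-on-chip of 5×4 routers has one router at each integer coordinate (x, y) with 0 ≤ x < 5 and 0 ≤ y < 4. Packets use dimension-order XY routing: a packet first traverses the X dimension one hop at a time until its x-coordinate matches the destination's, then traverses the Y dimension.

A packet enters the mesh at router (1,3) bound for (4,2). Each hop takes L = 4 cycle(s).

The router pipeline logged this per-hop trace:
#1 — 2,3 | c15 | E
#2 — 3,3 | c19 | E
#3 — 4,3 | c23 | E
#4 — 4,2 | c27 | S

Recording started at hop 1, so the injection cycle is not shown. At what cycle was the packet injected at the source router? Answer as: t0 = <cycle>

t0 = 11

Hop 1 reached at cycle 15; hop k is at t0 + k·L.
So t0 = 15 − 1·4 = 11.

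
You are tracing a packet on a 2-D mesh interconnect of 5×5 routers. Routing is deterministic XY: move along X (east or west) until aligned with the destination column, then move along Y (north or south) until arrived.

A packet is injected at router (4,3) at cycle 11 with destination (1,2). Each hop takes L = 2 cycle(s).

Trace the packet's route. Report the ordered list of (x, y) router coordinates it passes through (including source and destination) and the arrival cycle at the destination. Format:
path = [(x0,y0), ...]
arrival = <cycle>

path = [(4,3), (3,3), (2,3), (1,3), (1,2)]
arrival = 19

hop 0: (4,3) @ cyc 11
hop 1: (3,3) @ cyc 13  [W]
hop 2: (2,3) @ cyc 15  [W]
hop 3: (1,3) @ cyc 17  [W]
hop 4: (1,2) @ cyc 19  [S]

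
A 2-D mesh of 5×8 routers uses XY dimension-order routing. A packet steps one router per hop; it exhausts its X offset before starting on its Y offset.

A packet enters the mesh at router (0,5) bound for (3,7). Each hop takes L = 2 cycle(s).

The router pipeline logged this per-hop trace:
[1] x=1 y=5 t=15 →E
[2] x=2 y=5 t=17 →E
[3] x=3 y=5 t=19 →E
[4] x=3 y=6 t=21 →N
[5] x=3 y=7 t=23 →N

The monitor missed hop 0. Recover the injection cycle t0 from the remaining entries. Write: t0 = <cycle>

t0 = 13

At hop 1 the cycle is 15; in general cyc_k = t0 + kL.
Therefore t0 = 15 − L = 13.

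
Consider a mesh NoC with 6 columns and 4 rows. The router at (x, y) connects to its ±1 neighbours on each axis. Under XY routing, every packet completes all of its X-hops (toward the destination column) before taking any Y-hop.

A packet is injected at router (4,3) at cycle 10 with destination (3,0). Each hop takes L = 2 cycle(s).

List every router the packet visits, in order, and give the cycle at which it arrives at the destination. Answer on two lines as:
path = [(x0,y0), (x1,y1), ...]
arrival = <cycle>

  0. router=(4,3) cycle=10 (inject)
  1. router=(3,3) cycle=12 dir=W
  2. router=(3,2) cycle=14 dir=S
  3. router=(3,1) cycle=16 dir=S
  4. router=(3,0) cycle=18 dir=S

path = [(4,3), (3,3), (3,2), (3,1), (3,0)]
arrival = 18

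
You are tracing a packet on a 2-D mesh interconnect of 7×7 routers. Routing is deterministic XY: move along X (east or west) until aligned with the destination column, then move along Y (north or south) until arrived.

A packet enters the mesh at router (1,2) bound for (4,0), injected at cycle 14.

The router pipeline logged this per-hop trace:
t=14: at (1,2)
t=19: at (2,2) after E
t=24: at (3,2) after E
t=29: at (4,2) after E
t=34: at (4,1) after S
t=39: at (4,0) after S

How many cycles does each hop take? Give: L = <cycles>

cyc[1] − cyc[0] = 19 − 14 = 5.
Per-hop latency L = Δcyc = 5.

L = 5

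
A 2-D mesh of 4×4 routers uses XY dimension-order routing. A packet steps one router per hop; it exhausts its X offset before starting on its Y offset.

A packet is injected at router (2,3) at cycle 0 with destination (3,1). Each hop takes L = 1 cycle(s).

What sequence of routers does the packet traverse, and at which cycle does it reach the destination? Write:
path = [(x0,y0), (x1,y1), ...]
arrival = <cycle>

hop 0: (2,3) @ cyc 0
hop 1: (3,3) @ cyc 1  [E]
hop 2: (3,2) @ cyc 2  [S]
hop 3: (3,1) @ cyc 3  [S]

path = [(2,3), (3,3), (3,2), (3,1)]
arrival = 3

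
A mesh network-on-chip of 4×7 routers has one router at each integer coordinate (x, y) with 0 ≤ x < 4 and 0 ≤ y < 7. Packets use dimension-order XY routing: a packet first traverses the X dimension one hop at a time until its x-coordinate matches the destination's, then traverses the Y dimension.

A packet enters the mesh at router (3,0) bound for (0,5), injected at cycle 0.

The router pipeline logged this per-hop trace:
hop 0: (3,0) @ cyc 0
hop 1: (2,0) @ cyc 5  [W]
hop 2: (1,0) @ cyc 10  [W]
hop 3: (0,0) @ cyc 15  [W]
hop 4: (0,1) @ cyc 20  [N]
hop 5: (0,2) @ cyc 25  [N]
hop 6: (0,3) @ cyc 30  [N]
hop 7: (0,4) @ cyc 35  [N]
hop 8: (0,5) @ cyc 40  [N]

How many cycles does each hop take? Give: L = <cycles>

Between hops 0 and 1 the cycle counter advances 5 − 0 = 5.
That increment is L by definition: L = 5.

L = 5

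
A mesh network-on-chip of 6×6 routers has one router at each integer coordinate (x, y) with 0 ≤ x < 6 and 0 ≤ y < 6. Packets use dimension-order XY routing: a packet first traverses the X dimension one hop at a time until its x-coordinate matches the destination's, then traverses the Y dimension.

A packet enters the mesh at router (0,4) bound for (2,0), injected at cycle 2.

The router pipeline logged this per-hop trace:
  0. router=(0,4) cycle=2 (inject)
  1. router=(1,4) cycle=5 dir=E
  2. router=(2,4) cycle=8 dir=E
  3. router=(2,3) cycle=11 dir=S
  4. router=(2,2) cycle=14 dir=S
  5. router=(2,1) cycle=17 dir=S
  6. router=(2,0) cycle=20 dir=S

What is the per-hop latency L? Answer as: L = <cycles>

From hop 0 (2) to hop 1 (5): +3 cycles.
Each hop adds L, hence L = 3.

L = 3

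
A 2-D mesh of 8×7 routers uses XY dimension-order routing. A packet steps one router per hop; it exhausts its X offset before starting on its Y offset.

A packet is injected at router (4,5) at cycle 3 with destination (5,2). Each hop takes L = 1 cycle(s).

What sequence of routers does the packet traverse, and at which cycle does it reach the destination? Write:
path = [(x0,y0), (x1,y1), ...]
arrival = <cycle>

src (4,5)  cyc=3
E→(5,5)  cyc=4
S→(5,4)  cyc=5
S→(5,3)  cyc=6
S→(5,2)  cyc=7

path = [(4,5), (5,5), (5,4), (5,3), (5,2)]
arrival = 7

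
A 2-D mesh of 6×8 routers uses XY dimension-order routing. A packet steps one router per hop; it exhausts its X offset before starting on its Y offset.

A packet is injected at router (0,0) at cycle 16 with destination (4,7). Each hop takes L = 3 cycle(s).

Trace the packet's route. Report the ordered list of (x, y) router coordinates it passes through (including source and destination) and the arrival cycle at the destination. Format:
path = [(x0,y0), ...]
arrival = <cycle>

path = [(0,0), (1,0), (2,0), (3,0), (4,0), (4,1), (4,2), (4,3), (4,4), (4,5), (4,6), (4,7)]
arrival = 49

#0 — 0,0 | c16
#1 — 1,0 | c19 | E
#2 — 2,0 | c22 | E
#3 — 3,0 | c25 | E
#4 — 4,0 | c28 | E
#5 — 4,1 | c31 | N
#6 — 4,2 | c34 | N
#7 — 4,3 | c37 | N
#8 — 4,4 | c40 | N
#9 — 4,5 | c43 | N
#10 — 4,6 | c46 | N
#11 — 4,7 | c49 | N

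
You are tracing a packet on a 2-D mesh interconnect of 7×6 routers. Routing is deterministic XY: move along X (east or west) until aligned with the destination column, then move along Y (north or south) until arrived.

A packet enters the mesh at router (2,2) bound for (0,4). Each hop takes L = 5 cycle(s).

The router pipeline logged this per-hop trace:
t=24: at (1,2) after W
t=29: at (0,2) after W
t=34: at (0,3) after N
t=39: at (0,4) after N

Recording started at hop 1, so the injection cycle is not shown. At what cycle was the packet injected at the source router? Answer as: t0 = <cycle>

Hop 1 reached at cycle 24; hop k is at t0 + k·L.
Subtract one hop: t0 = 24 − 5 = 19.

t0 = 19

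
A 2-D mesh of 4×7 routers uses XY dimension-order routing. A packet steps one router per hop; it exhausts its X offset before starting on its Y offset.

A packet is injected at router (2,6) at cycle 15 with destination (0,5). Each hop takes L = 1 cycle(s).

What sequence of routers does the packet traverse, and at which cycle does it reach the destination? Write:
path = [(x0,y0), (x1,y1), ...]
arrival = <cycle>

src (2,6)  cyc=15
W→(1,6)  cyc=16
W→(0,6)  cyc=17
S→(0,5)  cyc=18

path = [(2,6), (1,6), (0,6), (0,5)]
arrival = 18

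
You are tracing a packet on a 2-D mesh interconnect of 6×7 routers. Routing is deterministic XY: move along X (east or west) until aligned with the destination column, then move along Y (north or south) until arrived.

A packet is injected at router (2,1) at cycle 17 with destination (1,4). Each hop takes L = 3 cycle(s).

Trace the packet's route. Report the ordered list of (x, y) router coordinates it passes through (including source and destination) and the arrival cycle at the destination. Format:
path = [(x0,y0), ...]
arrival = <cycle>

path = [(2,1), (1,1), (1,2), (1,3), (1,4)]
arrival = 29

src (2,1)  cyc=17
W→(1,1)  cyc=20
N→(1,2)  cyc=23
N→(1,3)  cyc=26
N→(1,4)  cyc=29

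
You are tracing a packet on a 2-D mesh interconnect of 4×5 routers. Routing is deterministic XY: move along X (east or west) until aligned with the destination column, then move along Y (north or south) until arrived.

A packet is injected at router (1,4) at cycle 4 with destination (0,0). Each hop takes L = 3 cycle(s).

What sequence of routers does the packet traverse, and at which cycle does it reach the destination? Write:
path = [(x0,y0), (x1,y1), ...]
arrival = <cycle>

path = [(1,4), (0,4), (0,3), (0,2), (0,1), (0,0)]
arrival = 19

  0. router=(1,4) cycle=4 (inject)
  1. router=(0,4) cycle=7 dir=W
  2. router=(0,3) cycle=10 dir=S
  3. router=(0,2) cycle=13 dir=S
  4. router=(0,1) cycle=16 dir=S
  5. router=(0,0) cycle=19 dir=S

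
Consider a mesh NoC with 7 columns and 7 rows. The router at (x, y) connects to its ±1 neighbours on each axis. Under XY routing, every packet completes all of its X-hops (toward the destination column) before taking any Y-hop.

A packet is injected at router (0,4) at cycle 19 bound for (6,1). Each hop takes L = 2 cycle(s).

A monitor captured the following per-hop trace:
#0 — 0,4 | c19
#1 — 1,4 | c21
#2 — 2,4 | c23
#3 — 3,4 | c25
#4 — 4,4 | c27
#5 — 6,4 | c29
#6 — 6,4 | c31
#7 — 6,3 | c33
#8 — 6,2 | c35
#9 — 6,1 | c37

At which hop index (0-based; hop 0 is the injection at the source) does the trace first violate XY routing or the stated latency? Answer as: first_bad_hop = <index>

  1: Δx=+1 Δy=+0 Δt=2 [ok]
  2: Δx=+1 Δy=+0 Δt=2 [ok]
  3: Δx=+1 Δy=+0 Δt=2 [ok]
  4: Δx=+1 Δy=+0 Δt=2 [ok]
  5: Δx=+2 Δy=+0 Δt=2 [BAD: non-unit step]

first_bad_hop = 5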